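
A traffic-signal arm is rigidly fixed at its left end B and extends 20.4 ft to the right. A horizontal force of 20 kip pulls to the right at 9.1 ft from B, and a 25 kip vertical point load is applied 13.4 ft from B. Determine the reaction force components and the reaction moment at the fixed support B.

B_x = -20.00 kip, B_y = 25.00 kip, M_B = 335.0 kip·ft

ΣF_x = 0: B_x + 20 = 0 → B_x = -20.00 kip.
ΣF_y = 0: B_y − 25 = 0 → B_y = 25.00 kip.
ΣM about B: M_B − 25·13.4 = 0 → M_B = 335.0 kip·ft.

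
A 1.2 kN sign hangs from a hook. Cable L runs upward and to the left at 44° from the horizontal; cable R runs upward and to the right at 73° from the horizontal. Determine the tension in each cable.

T_L = 0.3938 kN, T_R = 0.9688 kN

ΣF_x = 0: −T_L·cos44° + T_R·cos73° = 0 → T_R = 2.46036·T_L.
ΣF_y = 0: T_L·sin44° + T_R·sin73° = 1.2.
Substitute: T_L·(0.694658 + 2.46036·0.956305) = 1.2 → T_L = 0.393764 ≈ 0.3938 kN.
Then T_R = 2.46036 × 0.393764 = 0.9688 kN.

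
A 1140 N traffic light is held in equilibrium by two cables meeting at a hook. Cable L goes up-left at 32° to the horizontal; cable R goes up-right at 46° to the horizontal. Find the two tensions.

ΣF_x = 0: −T_L·cos32° + T_R·cos46° = 0 → T_R = 1.22081·T_L.
ΣF_y = 0: T_L·sin32° + T_R·sin46° = 1140.
Substitute: T_L·(0.529919 + 1.22081·0.71934) = 1140 → T_L = 809.604 ≈ 809.6 N.
Then T_R = 1.22081 × 809.604 = 988.4 N.

T_L = 809.6 N, T_R = 988.4 N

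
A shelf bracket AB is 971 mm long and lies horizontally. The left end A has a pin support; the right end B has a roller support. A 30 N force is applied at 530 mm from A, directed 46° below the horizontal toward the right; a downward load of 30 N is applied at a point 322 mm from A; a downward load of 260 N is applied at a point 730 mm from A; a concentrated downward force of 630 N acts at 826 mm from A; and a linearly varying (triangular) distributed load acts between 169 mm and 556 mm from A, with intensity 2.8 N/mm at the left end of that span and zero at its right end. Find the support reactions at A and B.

Resultant of the triangular load: ½ × 2.8 × 387 = 541.8 N, acting at 298 mm from A (one-third of the span from the peak).
ΣM about A: B_y·971 − 30·sin46°·530 − 30·322 − 260·730 − 630·826 − (½·2.8·387)·298 = 0 → B_y = 892734/971 = 919.396 ≈ 919.4 N.
ΣF_y = 0: A_y + 919.396 − 30·sin46° − 30 − 260 − 630 − ½·2.8·387 = 0 → A_y = 564.0 N.
ΣF_x = 0: A_x + 30·cos46° = 0 → A_x = -20.84 N.

A_x = -20.84 N, A_y = 564.0 N, B_y = 919.4 N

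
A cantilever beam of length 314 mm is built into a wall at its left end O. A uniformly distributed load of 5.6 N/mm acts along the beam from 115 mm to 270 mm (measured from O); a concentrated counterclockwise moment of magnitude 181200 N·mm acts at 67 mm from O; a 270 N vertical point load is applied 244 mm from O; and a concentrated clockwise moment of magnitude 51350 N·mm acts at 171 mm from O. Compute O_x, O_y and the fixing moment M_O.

O_x = 0, O_y = 1138 N, M_O = 103100 N·mm

Resultant of the distributed load: 5.6 × 155 = 868 N at 192.5 mm from O.
ΣF_x = 0: O_x = 0.
ΣF_y = 0: O_y − 5.6·155 − 270 = 0 → O_y = 1138 N.
ΣM about O: M_O − (5.6·155)·192.5 + 181200 − 270·244 − 51350 = 0 → M_O = 103100 N·mm.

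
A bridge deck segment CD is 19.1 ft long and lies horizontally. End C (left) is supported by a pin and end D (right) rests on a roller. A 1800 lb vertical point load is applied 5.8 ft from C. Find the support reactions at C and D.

Taking moments about C: D_y·19.1 − 1800·5.8 = 0 → D_y = 10440/19.1 = 546.597 ≈ 546.6 lb.
ΣF_y = 0: C_y + 546.597 − 1800 = 0 → C_y = 1253 lb.
ΣF_x = 0: no horizontal applied forces, so C_x = 0.

C_x = 0, C_y = 1253 lb, D_y = 546.6 lb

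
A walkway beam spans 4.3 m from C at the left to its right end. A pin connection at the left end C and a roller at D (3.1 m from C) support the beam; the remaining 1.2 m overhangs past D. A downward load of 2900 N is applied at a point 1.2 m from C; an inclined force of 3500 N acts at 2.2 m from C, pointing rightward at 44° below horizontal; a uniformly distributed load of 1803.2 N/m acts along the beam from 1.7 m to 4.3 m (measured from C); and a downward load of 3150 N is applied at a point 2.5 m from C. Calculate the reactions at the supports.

C_x = -2518 N, C_y = 3244 N, D_y = 9925 N

Resultant of the distributed load: 1803.2 × 2.6 = 4688.32 N at 3 m from C.
Taking moments about C: D_y·3.1 − 2900·1.2 − 3500·sin44°·2.2 − (1803.2·2.6)·3 − 3150·2.5 = 0 → D_y = 30768.8/3.1 = 9925.42 ≈ 9925 N.
ΣF_y = 0: C_y + 9925.42 − 2900 − 3500·sin44° − 1803.2·2.6 − 3150 = 0 → C_y = 3244 N.
ΣF_x = 0: C_x + 3500·cos44° = 0 → C_x = -2518 N.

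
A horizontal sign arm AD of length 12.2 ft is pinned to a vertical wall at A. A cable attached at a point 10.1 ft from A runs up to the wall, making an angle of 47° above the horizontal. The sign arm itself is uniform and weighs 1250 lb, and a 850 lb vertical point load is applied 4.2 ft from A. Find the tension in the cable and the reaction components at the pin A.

T = 1516 lb, A_x = 1034 lb, A_y = 991.6 lb

ΣM about A: T·sin47°·10.1 − 1250·6.1 − 850·4.2 = 0 → T = 11195/(10.1·0.731354) = 1515.57 ≈ 1516 lb.
ΣF_x = 0: A_x − T·cos47° = 0 → A_x = 1515.57 × 0.681998 = 1034 lb.
ΣF_y = 0: A_y + T·sin47° − 1250 − 850 = 0 → A_y = 2100 − 1515.57 × 0.731354 = 991.6 lb.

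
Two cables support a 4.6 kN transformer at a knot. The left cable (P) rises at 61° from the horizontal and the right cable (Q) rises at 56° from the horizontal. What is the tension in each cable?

ΣF_x = 0: −T_P·cos61° + T_Q·cos56° = 0 → T_Q = 0.866981·T_P.
ΣF_y = 0: T_P·sin61° + T_Q·sin56° = 4.6.
Substitute: T_P·(0.87462 + 0.866981·0.829038) = 4.6 → T_P = 2.88694 ≈ 2.887 kN.
Then T_Q = 0.866981 × 2.88694 = 2.503 kN.

T_P = 2.887 kN, T_Q = 2.503 kN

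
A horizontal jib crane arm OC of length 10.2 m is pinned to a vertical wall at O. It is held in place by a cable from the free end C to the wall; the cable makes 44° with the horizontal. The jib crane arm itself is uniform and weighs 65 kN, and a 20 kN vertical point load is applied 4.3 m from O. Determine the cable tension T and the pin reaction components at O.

ΣM about O: T·sin44°·10.2 − 65·5.1 − 20·4.3 = 0 → T = 417.5/(10.2·0.694658) = 58.9231 ≈ 58.92 kN.
ΣF_x = 0: O_x − T·cos44° = 0 → O_x = 58.9231 × 0.71934 = 42.39 kN.
ΣF_y = 0: O_y + T·sin44° − 65 − 20 = 0 → O_y = 85 − 58.9231 × 0.694658 = 44.07 kN.

T = 58.92 kN, O_x = 42.39 kN, O_y = 44.07 kN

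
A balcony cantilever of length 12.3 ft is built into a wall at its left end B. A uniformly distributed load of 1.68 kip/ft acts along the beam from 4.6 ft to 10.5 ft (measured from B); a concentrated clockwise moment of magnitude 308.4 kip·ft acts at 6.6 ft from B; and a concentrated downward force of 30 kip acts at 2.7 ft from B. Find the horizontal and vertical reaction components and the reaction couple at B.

Resultant of the distributed load: 1.68 × 5.9 = 9.912 kip at 7.55 ft from B.
ΣF_x = 0: B_x = 0.
ΣF_y = 0: B_y − 1.68·5.9 − 30 = 0 → B_y = 39.91 kip.
ΣM about B: M_B − (1.68·5.9)·7.55 − 308.4 − 30·2.7 = 0 → M_B = 464.2 kip·ft.

B_x = 0, B_y = 39.91 kip, M_B = 464.2 kip·ft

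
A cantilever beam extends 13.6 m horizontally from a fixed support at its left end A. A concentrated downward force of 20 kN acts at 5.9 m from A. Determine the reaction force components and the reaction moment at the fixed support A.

A_x = 0, A_y = 20.00 kN, M_A = 118.0 kN·m

ΣF_x = 0: A_x = 0.
ΣF_y = 0: A_y − 20 = 0 → A_y = 20.00 kN.
ΣM about A: M_A − 20·5.9 = 0 → M_A = 118.0 kN·m.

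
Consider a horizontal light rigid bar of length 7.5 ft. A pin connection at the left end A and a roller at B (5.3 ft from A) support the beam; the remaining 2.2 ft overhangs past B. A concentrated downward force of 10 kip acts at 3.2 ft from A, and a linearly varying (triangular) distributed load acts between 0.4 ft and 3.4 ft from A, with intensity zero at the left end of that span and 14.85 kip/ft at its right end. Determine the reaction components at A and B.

Resultant of the triangular load: ½ × 14.85 × 3 = 22.275 kip, acting at 2.4 ft from A (one-third of the span from the peak).
ΣM about A: B_y·5.3 − 10·3.2 − (½·14.85·3)·2.4 = 0 → B_y = 85.46/5.3 = 16.1245 ≈ 16.12 kip.
ΣF_y = 0: A_y + 16.1245 − 10 − ½·14.85·3 = 0 → A_y = 16.15 kip.
ΣF_x = 0: no horizontal applied forces, so A_x = 0.

A_x = 0, A_y = 16.15 kip, B_y = 16.12 kip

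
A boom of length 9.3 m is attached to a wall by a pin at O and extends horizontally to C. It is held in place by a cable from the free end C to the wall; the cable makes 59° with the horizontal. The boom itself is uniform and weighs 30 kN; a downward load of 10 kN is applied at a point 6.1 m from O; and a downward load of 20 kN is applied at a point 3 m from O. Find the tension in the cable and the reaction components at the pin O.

ΣM about O: T·sin59°·9.3 − 30·4.65 − 10·6.1 − 20·3 = 0 → T = 260.5/(9.3·0.857167) = 32.6783 ≈ 32.68 kN.
ΣF_x = 0: O_x − T·cos59° = 0 → O_x = 32.6783 × 0.515038 = 16.83 kN.
ΣF_y = 0: O_y + T·sin59° − 30 − 10 − 20 = 0 → O_y = 60 − 32.6783 × 0.857167 = 31.99 kN.

T = 32.68 kN, O_x = 16.83 kN, O_y = 31.99 kN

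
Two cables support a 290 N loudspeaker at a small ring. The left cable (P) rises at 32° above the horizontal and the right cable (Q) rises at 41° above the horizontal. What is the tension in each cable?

ΣF_x = 0: −T_P·cos32° + T_Q·cos41° = 0 → T_Q = 1.12367·T_P.
ΣF_y = 0: T_P·sin32° + T_Q·sin41° = 290.
Substitute: T_P·(0.529919 + 1.12367·0.656059) = 290 → T_P = 228.867 ≈ 228.9 N.
Then T_Q = 1.12367 × 228.867 = 257.2 N.

T_P = 228.9 N, T_Q = 257.2 N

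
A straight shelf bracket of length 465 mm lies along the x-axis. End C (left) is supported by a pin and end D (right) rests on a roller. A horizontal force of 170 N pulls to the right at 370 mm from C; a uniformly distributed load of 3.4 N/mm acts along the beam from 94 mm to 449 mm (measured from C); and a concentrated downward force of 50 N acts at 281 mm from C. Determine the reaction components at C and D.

Resultant of the distributed load: 3.4 × 355 = 1207 N at 271.5 mm from C.
Taking moments about C: D_y·465 − (3.4·355)·271.5 − 50·281 = 0 → D_y = 341750.5/465 = 734.947 ≈ 734.9 N.
ΣF_y = 0: C_y + 734.947 − 3.4·355 − 50 = 0 → C_y = 522.1 N.
ΣF_x = 0: C_x + 170 = 0 → C_x = -170.0 N.

C_x = -170.0 N, C_y = 522.1 N, D_y = 734.9 N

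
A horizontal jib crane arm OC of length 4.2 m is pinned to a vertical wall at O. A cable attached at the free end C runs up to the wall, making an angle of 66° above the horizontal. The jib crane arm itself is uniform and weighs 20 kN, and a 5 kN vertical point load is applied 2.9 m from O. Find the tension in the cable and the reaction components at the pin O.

ΣM about O: T·sin66°·4.2 − 20·2.1 − 5·2.9 = 0 → T = 56.5/(4.2·0.913545) = 14.7255 ≈ 14.73 kN.
ΣF_x = 0: O_x − T·cos66° = 0 → O_x = 14.7255 × 0.406737 = 5.989 kN.
ΣF_y = 0: O_y + T·sin66° − 20 − 5 = 0 → O_y = 25 − 14.7255 × 0.913545 = 11.55 kN.

T = 14.73 kN, O_x = 5.989 kN, O_y = 11.55 kN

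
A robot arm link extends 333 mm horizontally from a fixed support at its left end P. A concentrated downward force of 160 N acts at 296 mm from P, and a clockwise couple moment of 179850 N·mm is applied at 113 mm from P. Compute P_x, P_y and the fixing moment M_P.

ΣF_x = 0: P_x = 0.
ΣF_y = 0: P_y − 160 = 0 → P_y = 160.0 N.
ΣM about P: M_P − 160·296 − 179850 = 0 → M_P = 227200 N·mm.

P_x = 0, P_y = 160.0 N, M_P = 227200 N·mm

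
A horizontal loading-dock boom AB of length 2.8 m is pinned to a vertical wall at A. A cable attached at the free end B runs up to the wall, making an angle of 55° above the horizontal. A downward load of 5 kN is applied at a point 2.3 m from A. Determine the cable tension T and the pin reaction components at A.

T = 5.014 kN, A_x = 2.876 kN, A_y = 0.8929 kN

ΣM about A: T·sin55°·2.8 − 5·2.3 = 0 → T = 11.5/(2.8·0.819152) = 5.0139 ≈ 5.014 kN.
ΣF_x = 0: A_x − T·cos55° = 0 → A_x = 5.0139 × 0.573576 = 2.876 kN.
ΣF_y = 0: A_y + T·sin55° − 5 = 0 → A_y = 5 − 5.0139 × 0.819152 = 0.8929 kN.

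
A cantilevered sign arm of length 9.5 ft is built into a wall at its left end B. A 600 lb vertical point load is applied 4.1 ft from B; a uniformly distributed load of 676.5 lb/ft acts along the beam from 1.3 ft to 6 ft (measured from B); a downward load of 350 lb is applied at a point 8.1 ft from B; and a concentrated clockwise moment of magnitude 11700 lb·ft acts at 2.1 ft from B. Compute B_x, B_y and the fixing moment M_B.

B_x = 0, B_y = 4130 lb, M_B = 28600 lb·ft

Resultant of the distributed load: 676.5 × 4.7 = 3179.55 lb at 3.65 ft from B.
ΣF_x = 0: B_x = 0.
ΣF_y = 0: B_y − 600 − 676.5·4.7 − 350 = 0 → B_y = 4130 lb.
ΣM about B: M_B − 600·4.1 − (676.5·4.7)·3.65 − 350·8.1 − 11700 = 0 → M_B = 28600 lb·ft.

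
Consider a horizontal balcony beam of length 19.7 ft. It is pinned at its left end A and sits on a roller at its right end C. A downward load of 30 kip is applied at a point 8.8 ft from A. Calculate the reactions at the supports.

ΣM about A: C_y·19.7 − 30·8.8 = 0 → C_y = 264/19.7 = 13.401 ≈ 13.40 kip.
ΣF_y = 0: A_y + 13.401 − 30 = 0 → A_y = 16.60 kip.
ΣF_x = 0: no horizontal applied forces, so A_x = 0.

A_x = 0, A_y = 16.60 kip, C_y = 13.40 kip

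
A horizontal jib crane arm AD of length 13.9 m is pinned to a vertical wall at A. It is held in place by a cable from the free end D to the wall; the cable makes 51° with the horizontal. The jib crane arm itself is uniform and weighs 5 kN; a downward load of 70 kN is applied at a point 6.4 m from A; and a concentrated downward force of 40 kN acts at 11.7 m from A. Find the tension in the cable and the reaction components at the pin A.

ΣM about A: T·sin51°·13.9 − 5·6.95 − 70·6.4 − 40·11.7 = 0 → T = 950.75/(13.9·0.777146) = 88.0134 ≈ 88.01 kN.
ΣF_x = 0: A_x − T·cos51° = 0 → A_x = 88.0134 × 0.62932 = 55.39 kN.
ΣF_y = 0: A_y + T·sin51° − 5 − 70 − 40 = 0 → A_y = 115 − 88.0134 × 0.777146 = 46.60 kN.

T = 88.01 kN, A_x = 55.39 kN, A_y = 46.60 kN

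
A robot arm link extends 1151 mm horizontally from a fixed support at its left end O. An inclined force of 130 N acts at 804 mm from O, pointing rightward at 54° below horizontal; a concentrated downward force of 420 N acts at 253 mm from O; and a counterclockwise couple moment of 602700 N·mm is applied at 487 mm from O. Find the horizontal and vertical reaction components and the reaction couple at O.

ΣF_x = 0: O_x + 130·cos54° = 0 → O_x = -76.41 N.
ΣF_y = 0: O_y − 130·sin54° − 420 = 0 → O_y = 525.2 N.
ΣM about O: M_O − 130·sin54°·804 − 420·253 + 602700 = 0 → M_O = -411900 N·mm.

O_x = -76.41 N, O_y = 525.2 N, M_O = -411900 N·mm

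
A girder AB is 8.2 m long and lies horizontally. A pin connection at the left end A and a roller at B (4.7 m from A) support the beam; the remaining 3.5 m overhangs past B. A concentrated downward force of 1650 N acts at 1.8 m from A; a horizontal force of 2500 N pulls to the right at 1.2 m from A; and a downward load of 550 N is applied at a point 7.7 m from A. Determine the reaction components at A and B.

A_x = -2500 N, A_y = 667.0 N, B_y = 1533 N

ΣM about A: B_y·4.7 − 1650·1.8 − 550·7.7 = 0 → B_y = 7205/4.7 = 1532.98 ≈ 1533 N.
ΣF_y = 0: A_y + 1532.98 − 1650 − 550 = 0 → A_y = 667.0 N.
ΣF_x = 0: A_x + 2500 = 0 → A_x = -2500 N.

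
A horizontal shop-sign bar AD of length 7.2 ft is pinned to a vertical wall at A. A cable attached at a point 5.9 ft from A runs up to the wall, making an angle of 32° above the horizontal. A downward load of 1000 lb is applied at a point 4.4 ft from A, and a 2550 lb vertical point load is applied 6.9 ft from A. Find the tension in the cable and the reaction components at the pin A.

T = 7035 lb, A_x = 5966 lb, A_y = -178.0 lb

ΣM about A: T·sin32°·5.9 − 1000·4.4 − 2550·6.9 = 0 → T = 21995/(5.9·0.529919) = 7034.97 ≈ 7035 lb.
ΣF_x = 0: A_x − T·cos32° = 0 → A_x = 7034.97 × 0.848048 = 5966 lb.
ΣF_y = 0: A_y + T·sin32° − 1000 − 2550 = 0 → A_y = 3550 − 7034.97 × 0.529919 = -178.0 lb.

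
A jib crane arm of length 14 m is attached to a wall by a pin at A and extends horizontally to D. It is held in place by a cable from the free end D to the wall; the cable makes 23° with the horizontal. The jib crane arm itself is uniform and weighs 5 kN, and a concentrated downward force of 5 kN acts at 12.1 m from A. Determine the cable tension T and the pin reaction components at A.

ΣM about A: T·sin23°·14 − 5·7 − 5·12.1 = 0 → T = 95.5/(14·0.390731) = 17.4581 ≈ 17.46 kN.
ΣF_x = 0: A_x − T·cos23° = 0 → A_x = 17.4581 × 0.920505 = 16.07 kN.
ΣF_y = 0: A_y + T·sin23° − 5 − 5 = 0 → A_y = 10 − 17.4581 × 0.390731 = 3.179 kN.

T = 17.46 kN, A_x = 16.07 kN, A_y = 3.179 kN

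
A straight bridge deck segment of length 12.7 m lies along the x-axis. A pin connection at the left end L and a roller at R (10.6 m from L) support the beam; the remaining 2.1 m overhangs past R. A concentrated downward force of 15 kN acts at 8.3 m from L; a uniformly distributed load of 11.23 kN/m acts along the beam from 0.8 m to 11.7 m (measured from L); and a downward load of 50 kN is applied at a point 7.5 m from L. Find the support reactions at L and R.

Resultant of the distributed load: 11.23 × 10.9 = 122.407 kN at 6.25 m from L.
Taking moments about L: R_y·10.6 − 15·8.3 − (11.23·10.9)·6.25 − 50·7.5 = 0 → R_y = 1264.54375/10.6 = 119.297 ≈ 119.3 kN.
ΣF_y = 0: L_y + 119.297 − 15 − 11.23·10.9 − 50 = 0 → L_y = 68.11 kN.
ΣF_x = 0: no horizontal applied forces, so L_x = 0.

L_x = 0, L_y = 68.11 kN, R_y = 119.3 kN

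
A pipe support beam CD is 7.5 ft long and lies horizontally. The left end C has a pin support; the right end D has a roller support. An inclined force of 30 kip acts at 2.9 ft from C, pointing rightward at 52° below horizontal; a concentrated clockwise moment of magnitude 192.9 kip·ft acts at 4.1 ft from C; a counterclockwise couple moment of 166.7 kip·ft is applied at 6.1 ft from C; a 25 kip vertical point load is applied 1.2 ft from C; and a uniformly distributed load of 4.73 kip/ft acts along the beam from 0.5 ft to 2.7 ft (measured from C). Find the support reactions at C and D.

Resultant of the distributed load: 4.73 × 2.2 = 10.406 kip at 1.6 ft from C.
ΣM about C: D_y·7.5 − 30·sin52°·2.9 − 192.9 + 166.7 − 25·1.2 − (4.73·2.2)·1.6 = 0 → D_y = 141.407/7.5 = 18.8543 ≈ 18.85 kip.
ΣF_y = 0: C_y + 18.8543 − 30·sin52° − 25 − 4.73·2.2 = 0 → C_y = 40.19 kip.
ΣF_x = 0: C_x + 30·cos52° = 0 → C_x = -18.47 kip.

C_x = -18.47 kip, C_y = 40.19 kip, D_y = 18.85 kip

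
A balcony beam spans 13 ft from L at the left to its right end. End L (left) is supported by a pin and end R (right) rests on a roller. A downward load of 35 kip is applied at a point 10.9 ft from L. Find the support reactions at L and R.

L_x = 0, L_y = 5.654 kip, R_y = 29.35 kip

Moments about L: R_y·13 − 35·10.9 = 0 → R_y = 381.5/13 = 29.3462 ≈ 29.35 kip.
ΣF_y = 0: L_y + 29.3462 − 35 = 0 → L_y = 5.654 kip.
ΣF_x = 0: no horizontal applied forces, so L_x = 0.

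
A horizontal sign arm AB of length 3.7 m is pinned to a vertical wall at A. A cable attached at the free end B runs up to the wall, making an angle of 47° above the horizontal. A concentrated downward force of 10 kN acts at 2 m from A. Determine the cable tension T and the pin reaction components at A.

ΣM about A: T·sin47°·3.7 − 10·2 = 0 → T = 20/(3.7·0.731354) = 7.39096 ≈ 7.391 kN.
ΣF_x = 0: A_x − T·cos47° = 0 → A_x = 7.39096 × 0.681998 = 5.041 kN.
ΣF_y = 0: A_y + T·sin47° − 10 = 0 → A_y = 10 − 7.39096 × 0.731354 = 4.595 kN.

T = 7.391 kN, A_x = 5.041 kN, A_y = 4.595 kN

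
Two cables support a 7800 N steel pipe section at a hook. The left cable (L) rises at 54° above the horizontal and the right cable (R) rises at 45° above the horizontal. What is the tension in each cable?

T_L = 5584 N, T_R = 4642 N

ΣF_x = 0: −T_L·cos54° + T_R·cos45° = 0 → T_R = 0.831254·T_L.
ΣF_y = 0: T_L·sin54° + T_R·sin45° = 7800.
Substitute: T_L·(0.809017 + 0.831254·0.707107) = 7800 → T_L = 5584.18 ≈ 5584 N.
Then T_R = 0.831254 × 5584.18 = 4642 N.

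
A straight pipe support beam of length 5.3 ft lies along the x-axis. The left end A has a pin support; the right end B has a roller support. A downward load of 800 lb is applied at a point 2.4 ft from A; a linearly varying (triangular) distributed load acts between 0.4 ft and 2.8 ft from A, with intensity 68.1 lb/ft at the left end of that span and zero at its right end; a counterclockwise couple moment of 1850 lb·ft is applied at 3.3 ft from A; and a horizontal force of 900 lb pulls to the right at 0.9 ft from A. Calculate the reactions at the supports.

A_x = -900.0 lb, A_y = 850.0 lb, B_y = 31.71 lb

Resultant of the triangular load: ½ × 68.1 × 2.4 = 81.72 lb, acting at 1.2 ft from A (one-third of the span from the peak).
Moments about A: B_y·5.3 − 800·2.4 − (½·68.1·2.4)·1.2 + 1850 = 0 → B_y = 168.064/5.3 = 31.7102 ≈ 31.71 lb.
ΣF_y = 0: A_y + 31.7102 − 800 − ½·68.1·2.4 = 0 → A_y = 850.0 lb.
ΣF_x = 0: A_x + 900 = 0 → A_x = -900.0 lb.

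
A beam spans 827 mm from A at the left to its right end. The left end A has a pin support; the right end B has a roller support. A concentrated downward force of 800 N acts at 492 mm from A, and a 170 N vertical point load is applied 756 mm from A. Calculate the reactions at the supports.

A_x = 0, A_y = 338.7 N, B_y = 631.3 N

ΣM about A: B_y·827 − 800·492 − 170·756 = 0 → B_y = 522120/827 = 631.342 ≈ 631.3 N.
ΣF_y = 0: A_y + 631.342 − 800 − 170 = 0 → A_y = 338.7 N.
ΣF_x = 0: no horizontal applied forces, so A_x = 0.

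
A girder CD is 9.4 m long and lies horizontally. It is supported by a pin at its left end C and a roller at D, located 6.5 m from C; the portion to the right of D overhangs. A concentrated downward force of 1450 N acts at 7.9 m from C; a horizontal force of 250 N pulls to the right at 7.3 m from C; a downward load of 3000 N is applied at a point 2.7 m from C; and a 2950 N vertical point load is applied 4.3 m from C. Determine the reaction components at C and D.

Taking moments about C: D_y·6.5 − 1450·7.9 − 3000·2.7 − 2950·4.3 = 0 → D_y = 32240/6.5 = 4960 N.
ΣF_y = 0: C_y + 4960 − 1450 − 3000 − 2950 = 0 → C_y = 2440 N.
ΣF_x = 0: C_x + 250 = 0 → C_x = -250.0 N.

C_x = -250.0 N, C_y = 2440 N, D_y = 4960 N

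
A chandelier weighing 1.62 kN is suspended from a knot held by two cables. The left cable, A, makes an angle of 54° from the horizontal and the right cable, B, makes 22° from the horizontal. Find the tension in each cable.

ΣF_x = 0: −T_A·cos54° + T_B·cos22° = 0 → T_B = 0.633947·T_A.
ΣF_y = 0: T_A·sin54° + T_B·sin22° = 1.62.
Substitute: T_A·(0.809017 + 0.633947·0.374607) = 1.62 → T_A = 1.54802 ≈ 1.548 kN.
Then T_B = 0.633947 × 1.54802 = 0.9814 kN.

T_A = 1.548 kN, T_B = 0.9814 kN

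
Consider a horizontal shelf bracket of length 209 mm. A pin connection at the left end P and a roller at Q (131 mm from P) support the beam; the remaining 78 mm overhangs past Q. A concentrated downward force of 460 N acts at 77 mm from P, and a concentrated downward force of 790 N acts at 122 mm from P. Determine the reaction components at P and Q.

P_x = 0, P_y = 243.9 N, Q_y = 1006 N

ΣM about P: Q_y·131 − 460·77 − 790·122 = 0 → Q_y = 131800/131 = 1006.11 ≈ 1006 N.
ΣF_y = 0: P_y + 1006.11 − 460 − 790 = 0 → P_y = 243.9 N.
ΣF_x = 0: no horizontal applied forces, so P_x = 0.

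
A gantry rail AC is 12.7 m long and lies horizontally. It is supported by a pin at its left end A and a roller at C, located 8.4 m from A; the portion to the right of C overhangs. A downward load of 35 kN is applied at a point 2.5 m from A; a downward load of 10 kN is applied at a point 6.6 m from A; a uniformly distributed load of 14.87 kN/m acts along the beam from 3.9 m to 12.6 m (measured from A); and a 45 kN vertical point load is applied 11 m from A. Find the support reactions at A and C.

Resultant of the distributed load: 14.87 × 8.7 = 129.369 kN at 8.25 m from A.
Taking moments about A: C_y·8.4 − 35·2.5 − 10·6.6 − (14.87·8.7)·8.25 − 45·11 = 0 → C_y = 1715.79425/8.4 = 204.261 ≈ 204.3 kN.
ΣF_y = 0: A_y + 204.261 − 35 − 10 − 14.87·8.7 − 45 = 0 → A_y = 15.11 kN.
ΣF_x = 0: no horizontal applied forces, so A_x = 0.

A_x = 0, A_y = 15.11 kN, C_y = 204.3 kN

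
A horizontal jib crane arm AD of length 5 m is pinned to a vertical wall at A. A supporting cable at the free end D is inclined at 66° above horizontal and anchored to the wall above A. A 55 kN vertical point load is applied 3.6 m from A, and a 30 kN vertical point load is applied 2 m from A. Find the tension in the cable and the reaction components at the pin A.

T = 56.48 kN, A_x = 22.97 kN, A_y = 33.40 kN

ΣM about A: T·sin66°·5 − 55·3.6 − 30·2 = 0 → T = 258/(5·0.913545) = 56.4833 ≈ 56.48 kN.
ΣF_x = 0: A_x − T·cos66° = 0 → A_x = 56.4833 × 0.406737 = 22.97 kN.
ΣF_y = 0: A_y + T·sin66° − 55 − 30 = 0 → A_y = 85 − 56.4833 × 0.913545 = 33.40 kN.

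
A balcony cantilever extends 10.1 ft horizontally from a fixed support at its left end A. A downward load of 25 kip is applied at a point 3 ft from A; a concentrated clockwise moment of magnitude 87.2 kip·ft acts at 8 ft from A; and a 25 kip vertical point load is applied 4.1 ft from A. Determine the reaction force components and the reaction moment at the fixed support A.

ΣF_x = 0: A_x = 0.
ΣF_y = 0: A_y − 25 − 25 = 0 → A_y = 50.00 kip.
ΣM about A: M_A − 25·3 − 87.2 − 25·4.1 = 0 → M_A = 264.7 kip·ft.

A_x = 0, A_y = 50.00 kip, M_A = 264.7 kip·ft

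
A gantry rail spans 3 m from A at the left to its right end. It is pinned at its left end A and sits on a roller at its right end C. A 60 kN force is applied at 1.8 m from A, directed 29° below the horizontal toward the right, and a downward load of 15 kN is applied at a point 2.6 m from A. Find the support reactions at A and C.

A_x = -52.48 kN, A_y = 13.64 kN, C_y = 30.45 kN

Taking moments about A: C_y·3 − 60·sin29°·1.8 − 15·2.6 = 0 → C_y = 91.3594/3 = 30.4531 ≈ 30.45 kN.
ΣF_y = 0: A_y + 30.4531 − 60·sin29° − 15 = 0 → A_y = 13.64 kN.
ΣF_x = 0: A_x + 60·cos29° = 0 → A_x = -52.48 kN.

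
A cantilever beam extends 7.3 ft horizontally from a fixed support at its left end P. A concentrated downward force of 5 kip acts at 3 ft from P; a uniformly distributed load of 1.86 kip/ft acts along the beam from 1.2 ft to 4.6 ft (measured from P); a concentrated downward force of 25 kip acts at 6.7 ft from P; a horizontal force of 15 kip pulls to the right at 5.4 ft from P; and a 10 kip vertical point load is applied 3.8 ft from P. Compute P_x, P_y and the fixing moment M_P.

Resultant of the distributed load: 1.86 × 3.4 = 6.324 kip at 2.9 ft from P.
ΣF_x = 0: P_x + 15 = 0 → P_x = -15.00 kip.
ΣF_y = 0: P_y − 5 − 1.86·3.4 − 25 − 10 = 0 → P_y = 46.32 kip.
ΣM about P: M_P − 5·3 − (1.86·3.4)·2.9 − 25·6.7 − 10·3.8 = 0 → M_P = 238.8 kip·ft.

P_x = -15.00 kip, P_y = 46.32 kip, M_P = 238.8 kip·ft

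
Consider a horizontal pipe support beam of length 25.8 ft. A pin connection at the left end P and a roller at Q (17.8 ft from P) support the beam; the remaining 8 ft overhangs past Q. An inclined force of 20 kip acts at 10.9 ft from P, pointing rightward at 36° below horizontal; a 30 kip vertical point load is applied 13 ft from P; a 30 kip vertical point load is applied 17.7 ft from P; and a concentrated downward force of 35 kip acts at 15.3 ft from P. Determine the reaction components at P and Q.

P_x = -16.18 kip, P_y = 17.73 kip, Q_y = 89.02 kip

ΣM about P: Q_y·17.8 − 20·sin36°·10.9 − 30·13 − 30·17.7 − 35·15.3 = 0 → Q_y = 1584.64/17.8 = 89.0247 ≈ 89.02 kip.
ΣF_y = 0: P_y + 89.0247 − 20·sin36° − 30 − 30 − 35 = 0 → P_y = 17.73 kip.
ΣF_x = 0: P_x + 20·cos36° = 0 → P_x = -16.18 kip.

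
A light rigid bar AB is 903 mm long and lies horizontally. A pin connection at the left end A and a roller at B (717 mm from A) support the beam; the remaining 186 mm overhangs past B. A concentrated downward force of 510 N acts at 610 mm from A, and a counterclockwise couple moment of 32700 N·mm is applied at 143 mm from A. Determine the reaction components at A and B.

Taking moments about A: B_y·717 − 510·610 + 32700 = 0 → B_y = 278400/717 = 388.285 ≈ 388.3 N.
ΣF_y = 0: A_y + 388.285 − 510 = 0 → A_y = 121.7 N.
ΣF_x = 0: no horizontal applied forces, so A_x = 0.

A_x = 0, A_y = 121.7 N, B_y = 388.3 N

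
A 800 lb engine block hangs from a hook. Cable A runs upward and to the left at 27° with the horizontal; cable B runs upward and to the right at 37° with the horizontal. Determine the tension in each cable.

T_A = 710.9 lb, T_B = 793.1 lb

ΣF_x = 0: −T_A·cos27° + T_B·cos37° = 0 → T_B = 1.11566·T_A.
ΣF_y = 0: T_A·sin27° + T_B·sin37° = 800.
Substitute: T_A·(0.45399 + 1.11566·0.601815) = 800 → T_A = 710.851 ≈ 710.9 lb.
Then T_B = 1.11566 × 710.851 = 793.1 lb.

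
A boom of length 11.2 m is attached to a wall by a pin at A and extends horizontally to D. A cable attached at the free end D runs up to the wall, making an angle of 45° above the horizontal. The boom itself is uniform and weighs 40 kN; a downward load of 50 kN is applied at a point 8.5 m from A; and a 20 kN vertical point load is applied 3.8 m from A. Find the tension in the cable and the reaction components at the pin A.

T = 91.55 kN, A_x = 64.73 kN, A_y = 45.27 kN

ΣM about A: T·sin45°·11.2 − 40·5.6 − 50·8.5 − 20·3.8 = 0 → T = 725/(11.2·0.707107) = 91.545 ≈ 91.55 kN.
ΣF_x = 0: A_x − T·cos45° = 0 → A_x = 91.545 × 0.707107 = 64.73 kN.
ΣF_y = 0: A_y + T·sin45° − 40 − 50 − 20 = 0 → A_y = 110 − 91.545 × 0.707107 = 45.27 kN.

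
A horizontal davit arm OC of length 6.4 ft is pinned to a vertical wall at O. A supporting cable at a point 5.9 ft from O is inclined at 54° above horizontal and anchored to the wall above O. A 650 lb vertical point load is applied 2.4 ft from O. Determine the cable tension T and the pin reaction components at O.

T = 326.8 lb, O_x = 192.1 lb, O_y = 385.6 lb

ΣM about O: T·sin54°·5.9 − 650·2.4 = 0 → T = 1560/(5.9·0.809017) = 326.825 ≈ 326.8 lb.
ΣF_x = 0: O_x − T·cos54° = 0 → O_x = 326.825 × 0.587785 = 192.1 lb.
ΣF_y = 0: O_y + T·sin54° − 650 = 0 → O_y = 650 − 326.825 × 0.809017 = 385.6 lb.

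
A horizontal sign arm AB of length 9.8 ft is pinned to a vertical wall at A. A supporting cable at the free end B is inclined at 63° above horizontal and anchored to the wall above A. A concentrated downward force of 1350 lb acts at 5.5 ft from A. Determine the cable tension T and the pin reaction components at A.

ΣM about A: T·sin63°·9.8 − 1350·5.5 = 0 → T = 7425/(9.8·0.891007) = 850.333 ≈ 850.3 lb.
ΣF_x = 0: A_x − T·cos63° = 0 → A_x = 850.333 × 0.45399 = 386.0 lb.
ΣF_y = 0: A_y + T·sin63° − 1350 = 0 → A_y = 1350 − 850.333 × 0.891007 = 592.3 lb.

T = 850.3 lb, A_x = 386.0 lb, A_y = 592.3 lb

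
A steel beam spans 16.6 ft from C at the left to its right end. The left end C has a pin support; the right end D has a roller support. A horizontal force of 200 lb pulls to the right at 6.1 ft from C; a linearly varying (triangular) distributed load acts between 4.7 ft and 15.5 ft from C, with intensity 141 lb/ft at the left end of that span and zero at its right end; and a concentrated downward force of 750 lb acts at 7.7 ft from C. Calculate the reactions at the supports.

Resultant of the triangular load: ½ × 141 × 10.8 = 761.4 lb, acting at 8.3 ft from C (one-third of the span from the peak).
Taking moments about C: D_y·16.6 − (½·141·10.8)·8.3 − 750·7.7 = 0 → D_y = 12094.62/16.6 = 728.592 ≈ 728.6 lb.
ΣF_y = 0: C_y + 728.592 − ½·141·10.8 − 750 = 0 → C_y = 782.8 lb.
ΣF_x = 0: C_x + 200 = 0 → C_x = -200.0 lb.

C_x = -200.0 lb, C_y = 782.8 lb, D_y = 728.6 lb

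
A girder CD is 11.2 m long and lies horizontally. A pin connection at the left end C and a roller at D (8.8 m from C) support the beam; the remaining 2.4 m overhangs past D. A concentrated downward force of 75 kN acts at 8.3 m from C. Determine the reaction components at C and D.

C_x = 0, C_y = 4.261 kN, D_y = 70.74 kN

Moments about C: D_y·8.8 − 75·8.3 = 0 → D_y = 622.5/8.8 = 70.7386 ≈ 70.74 kN.
ΣF_y = 0: C_y + 70.7386 − 75 = 0 → C_y = 4.261 kN.
ΣF_x = 0: no horizontal applied forces, so C_x = 0.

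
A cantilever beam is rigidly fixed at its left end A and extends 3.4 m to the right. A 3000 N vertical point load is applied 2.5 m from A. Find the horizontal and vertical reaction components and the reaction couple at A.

A_x = 0, A_y = 3000 N, M_A = 7500 N·m

ΣF_x = 0: A_x = 0.
ΣF_y = 0: A_y − 3000 = 0 → A_y = 3000 N.
ΣM about A: M_A − 3000·2.5 = 0 → M_A = 7500 N·m.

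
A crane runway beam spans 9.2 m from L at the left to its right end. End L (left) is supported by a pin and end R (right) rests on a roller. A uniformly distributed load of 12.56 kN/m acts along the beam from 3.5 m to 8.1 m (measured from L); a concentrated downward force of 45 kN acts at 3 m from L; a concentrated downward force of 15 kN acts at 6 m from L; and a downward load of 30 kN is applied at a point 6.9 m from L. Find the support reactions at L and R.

L_x = 0, L_y = 64.40 kN, R_y = 83.38 kN

Resultant of the distributed load: 12.56 × 4.6 = 57.776 kN at 5.8 m from L.
ΣM about L: R_y·9.2 − (12.56·4.6)·5.8 − 45·3 − 15·6 − 30·6.9 = 0 → R_y = 767.1008/9.2 = 83.3805 ≈ 83.38 kN.
ΣF_y = 0: L_y + 83.3805 − 12.56·4.6 − 45 − 15 − 30 = 0 → L_y = 64.40 kN.
ΣF_x = 0: no horizontal applied forces, so L_x = 0.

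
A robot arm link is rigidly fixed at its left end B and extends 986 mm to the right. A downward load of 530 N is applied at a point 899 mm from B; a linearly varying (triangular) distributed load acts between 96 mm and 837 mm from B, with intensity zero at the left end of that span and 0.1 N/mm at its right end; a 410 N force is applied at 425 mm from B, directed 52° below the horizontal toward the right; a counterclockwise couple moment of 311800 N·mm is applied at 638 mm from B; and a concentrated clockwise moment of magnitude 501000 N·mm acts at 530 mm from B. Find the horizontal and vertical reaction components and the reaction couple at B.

B_x = -252.4 N, B_y = 890.1 N, M_B = 824800 N·mm

Resultant of the triangular load: ½ × 0.1 × 741 = 37.05 N, acting at 590 mm from B (one-third of the span from the peak).
ΣF_x = 0: B_x + 410·cos52° = 0 → B_x = -252.4 N.
ΣF_y = 0: B_y − 530 − ½·0.1·741 − 410·sin52° = 0 → B_y = 890.1 N.
ΣM about B: M_B − 530·899 − (½·0.1·741)·590 − 410·sin52°·425 + 311800 − 501000 = 0 → M_B = 824800 N·mm.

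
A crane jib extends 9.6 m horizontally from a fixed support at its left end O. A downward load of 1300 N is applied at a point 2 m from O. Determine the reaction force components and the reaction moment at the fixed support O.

O_x = 0, O_y = 1300 N, M_O = 2600 N·m

ΣF_x = 0: O_x = 0.
ΣF_y = 0: O_y − 1300 = 0 → O_y = 1300 N.
ΣM about O: M_O − 1300·2 = 0 → M_O = 2600 N·m.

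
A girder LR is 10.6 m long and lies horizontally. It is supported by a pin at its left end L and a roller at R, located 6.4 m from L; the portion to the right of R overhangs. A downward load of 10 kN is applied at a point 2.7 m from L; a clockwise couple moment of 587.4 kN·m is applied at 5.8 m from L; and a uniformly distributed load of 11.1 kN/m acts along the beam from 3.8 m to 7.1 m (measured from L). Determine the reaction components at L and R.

Resultant of the distributed load: 11.1 × 3.3 = 36.63 kN at 5.45 m from L.
Moments about L: R_y·6.4 − 10·2.7 − 587.4 − (11.1·3.3)·5.45 = 0 → R_y = 814.0335/6.4 = 127.193 ≈ 127.2 kN.
ΣF_y = 0: L_y + 127.193 − 10 − 11.1·3.3 = 0 → L_y = -80.56 kN.
ΣF_x = 0: no horizontal applied forces, so L_x = 0.

L_x = 0, L_y = -80.56 kN, R_y = 127.2 kN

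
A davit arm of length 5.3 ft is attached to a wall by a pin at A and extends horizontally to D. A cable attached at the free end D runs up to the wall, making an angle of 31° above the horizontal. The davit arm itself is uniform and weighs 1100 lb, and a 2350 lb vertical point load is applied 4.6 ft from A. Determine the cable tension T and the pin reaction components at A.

T = 5028 lb, A_x = 4310 lb, A_y = 860.4 lb

ΣM about A: T·sin31°·5.3 − 1100·2.65 − 2350·4.6 = 0 → T = 13725/(5.3·0.515038) = 5028.02 ≈ 5028 lb.
ΣF_x = 0: A_x − T·cos31° = 0 → A_x = 5028.02 × 0.857167 = 4310 lb.
ΣF_y = 0: A_y + T·sin31° − 1100 − 2350 = 0 → A_y = 3450 − 5028.02 × 0.515038 = 860.4 lb.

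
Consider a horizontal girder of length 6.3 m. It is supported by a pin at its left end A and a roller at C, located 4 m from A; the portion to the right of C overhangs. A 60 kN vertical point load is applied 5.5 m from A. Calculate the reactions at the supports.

A_x = 0, A_y = -22.50 kN, C_y = 82.50 kN

ΣM about A: C_y·4 − 60·5.5 = 0 → C_y = 330/4 = 82.50 kN.
ΣF_y = 0: A_y + 82.5 − 60 = 0 → A_y = -22.50 kN.
ΣF_x = 0: no horizontal applied forces, so A_x = 0.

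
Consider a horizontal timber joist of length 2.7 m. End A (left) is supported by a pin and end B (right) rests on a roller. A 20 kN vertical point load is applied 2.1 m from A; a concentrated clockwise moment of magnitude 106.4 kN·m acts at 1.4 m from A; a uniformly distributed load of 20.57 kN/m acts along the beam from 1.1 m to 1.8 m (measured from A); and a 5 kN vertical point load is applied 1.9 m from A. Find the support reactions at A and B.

Resultant of the distributed load: 20.57 × 0.7 = 14.399 kN at 1.45 m from A.
Moments about A: B_y·2.7 − 20·2.1 − 106.4 − (20.57·0.7)·1.45 − 5·1.9 = 0 → B_y = 178.77855/2.7 = 66.2143 ≈ 66.21 kN.
ΣF_y = 0: A_y + 66.2143 − 20 − 20.57·0.7 − 5 = 0 → A_y = -26.82 kN.
ΣF_x = 0: no horizontal applied forces, so A_x = 0.

A_x = 0, A_y = -26.82 kN, B_y = 66.21 kN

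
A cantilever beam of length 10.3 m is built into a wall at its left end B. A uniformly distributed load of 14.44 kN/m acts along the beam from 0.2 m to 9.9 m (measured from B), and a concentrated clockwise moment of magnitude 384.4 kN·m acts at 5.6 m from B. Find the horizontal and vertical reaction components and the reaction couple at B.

Resultant of the distributed load: 14.44 × 9.7 = 140.068 kN at 5.05 m from B.
ΣF_x = 0: B_x = 0.
ΣF_y = 0: B_y − 14.44·9.7 = 0 → B_y = 140.1 kN.
ΣM about B: M_B − (14.44·9.7)·5.05 − 384.4 = 0 → M_B = 1092 kN·m.

B_x = 0, B_y = 140.1 kN, M_B = 1092 kN·m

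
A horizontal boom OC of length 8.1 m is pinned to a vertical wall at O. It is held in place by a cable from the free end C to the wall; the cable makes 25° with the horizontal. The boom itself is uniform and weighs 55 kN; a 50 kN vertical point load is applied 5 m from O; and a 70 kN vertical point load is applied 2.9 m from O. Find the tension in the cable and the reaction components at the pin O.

ΣM about O: T·sin25°·8.1 − 55·4.05 − 50·5 − 70·2.9 = 0 → T = 675.75/(8.1·0.422618) = 197.403 ≈ 197.4 kN.
ΣF_x = 0: O_x − T·cos25° = 0 → O_x = 197.403 × 0.906308 = 178.9 kN.
ΣF_y = 0: O_y + T·sin25° − 55 − 50 − 70 = 0 → O_y = 175 − 197.403 × 0.422618 = 91.57 kN.

T = 197.4 kN, O_x = 178.9 kN, O_y = 91.57 kN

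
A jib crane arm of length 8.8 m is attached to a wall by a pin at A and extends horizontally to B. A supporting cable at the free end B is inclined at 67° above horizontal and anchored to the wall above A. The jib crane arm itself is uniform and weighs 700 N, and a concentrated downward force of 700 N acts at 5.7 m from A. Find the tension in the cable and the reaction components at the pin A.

T = 872.8 N, A_x = 341.0 N, A_y = 596.6 N

ΣM about A: T·sin67°·8.8 − 700·4.4 − 700·5.7 = 0 → T = 7070/(8.8·0.920505) = 872.792 ≈ 872.8 N.
ΣF_x = 0: A_x − T·cos67° = 0 → A_x = 872.792 × 0.390731 = 341.0 N.
ΣF_y = 0: A_y + T·sin67° − 700 − 700 = 0 → A_y = 1400 − 872.792 × 0.920505 = 596.6 N.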